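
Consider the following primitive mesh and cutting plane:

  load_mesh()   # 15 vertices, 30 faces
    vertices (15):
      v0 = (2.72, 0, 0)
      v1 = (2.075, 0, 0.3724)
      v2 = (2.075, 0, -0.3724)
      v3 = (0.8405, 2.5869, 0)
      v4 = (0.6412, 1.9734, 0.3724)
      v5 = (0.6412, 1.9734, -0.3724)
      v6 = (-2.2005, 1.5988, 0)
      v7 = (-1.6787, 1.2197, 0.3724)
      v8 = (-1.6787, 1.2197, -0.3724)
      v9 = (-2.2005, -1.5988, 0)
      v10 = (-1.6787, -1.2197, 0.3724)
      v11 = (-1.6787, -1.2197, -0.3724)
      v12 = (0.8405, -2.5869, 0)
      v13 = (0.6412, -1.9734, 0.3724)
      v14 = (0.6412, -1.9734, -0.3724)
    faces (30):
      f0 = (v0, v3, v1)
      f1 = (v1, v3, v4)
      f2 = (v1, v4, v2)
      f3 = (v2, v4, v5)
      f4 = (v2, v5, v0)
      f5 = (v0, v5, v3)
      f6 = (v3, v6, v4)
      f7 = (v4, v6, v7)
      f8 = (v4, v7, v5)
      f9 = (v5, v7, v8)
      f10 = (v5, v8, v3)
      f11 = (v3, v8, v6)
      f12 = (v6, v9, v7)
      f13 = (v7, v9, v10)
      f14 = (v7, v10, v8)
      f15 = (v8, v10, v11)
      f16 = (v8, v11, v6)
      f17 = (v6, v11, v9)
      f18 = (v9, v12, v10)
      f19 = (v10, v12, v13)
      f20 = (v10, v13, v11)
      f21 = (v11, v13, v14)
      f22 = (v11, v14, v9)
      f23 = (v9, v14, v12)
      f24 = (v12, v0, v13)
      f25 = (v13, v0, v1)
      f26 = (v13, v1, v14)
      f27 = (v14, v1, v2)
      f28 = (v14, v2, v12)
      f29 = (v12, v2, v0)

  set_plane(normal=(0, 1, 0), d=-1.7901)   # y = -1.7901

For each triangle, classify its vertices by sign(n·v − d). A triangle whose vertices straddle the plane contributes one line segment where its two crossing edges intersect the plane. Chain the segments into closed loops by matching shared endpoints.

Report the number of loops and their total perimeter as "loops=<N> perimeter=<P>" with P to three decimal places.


loops=2 perimeter=6.438

Straddling triangles (12 of 30):
  (v9,v12,v10) [+-+] → (-1.61175, -1.7901, 0)–(-0.627682, -1.7901, 0.217034)  len=1.0077
  (v10,v12,v13) [+--] → (-0.627682, -1.7901, 0.217034)–(0.0769998, -1.7901, 0.3724)  len=0.7216
  (v10,v13,v11) [+-+] → (0.0769998, -1.7901, 0.3724)–(0.0769998, -1.7901, 0.191264)  len=0.1811
  (v11,v13,v14) [+--] → (0.0769998, -1.7901, 0.191264)–(0.0769998, -1.7901, -0.3724)  len=0.5637
  (v11,v14,v9) [+-+] → (0.0769998, -1.7901, -0.3724)–(-0.749306, -1.7901, -0.190177)  len=0.8462
  (v9,v14,v12) [+--] → (-0.749306, -1.7901, -0.190177)–(-1.61175, -1.7901, 0)  len=0.8832
  (v12,v0,v13) [-+-] → (1.41941, -1.7901, 0)–(0.83429, -1.7901, 0.337809)  len=0.6756
  (v13,v0,v1) [-++] → (0.83429, -1.7901, 0.337809)–(0.774379, -1.7901, 0.3724)  len=0.0692
  (v13,v1,v14) [-+-] → (0.774379, -1.7901, 0.3724)–(0.774379, -1.7901, -0.303219)  len=0.6756
  (v14,v1,v2) [-++] → (0.774379, -1.7901, -0.303219)–(0.774379, -1.7901, -0.3724)  len=0.0692
  (v14,v2,v12) [-+-] → (0.774379, -1.7901, -0.3724)–(1.22074, -1.7901, -0.114704)  len=0.5154
  (v12,v2,v0) [-++] → (1.22074, -1.7901, -0.114704)–(1.41941, -1.7901, 0)  len=0.2294

Chained into 2 loop(s):
  loop 1: 6 segments, perimeter = 4.2034
  loop 2: 6 segments, perimeter = 2.2344
Total perimeter = 6.438


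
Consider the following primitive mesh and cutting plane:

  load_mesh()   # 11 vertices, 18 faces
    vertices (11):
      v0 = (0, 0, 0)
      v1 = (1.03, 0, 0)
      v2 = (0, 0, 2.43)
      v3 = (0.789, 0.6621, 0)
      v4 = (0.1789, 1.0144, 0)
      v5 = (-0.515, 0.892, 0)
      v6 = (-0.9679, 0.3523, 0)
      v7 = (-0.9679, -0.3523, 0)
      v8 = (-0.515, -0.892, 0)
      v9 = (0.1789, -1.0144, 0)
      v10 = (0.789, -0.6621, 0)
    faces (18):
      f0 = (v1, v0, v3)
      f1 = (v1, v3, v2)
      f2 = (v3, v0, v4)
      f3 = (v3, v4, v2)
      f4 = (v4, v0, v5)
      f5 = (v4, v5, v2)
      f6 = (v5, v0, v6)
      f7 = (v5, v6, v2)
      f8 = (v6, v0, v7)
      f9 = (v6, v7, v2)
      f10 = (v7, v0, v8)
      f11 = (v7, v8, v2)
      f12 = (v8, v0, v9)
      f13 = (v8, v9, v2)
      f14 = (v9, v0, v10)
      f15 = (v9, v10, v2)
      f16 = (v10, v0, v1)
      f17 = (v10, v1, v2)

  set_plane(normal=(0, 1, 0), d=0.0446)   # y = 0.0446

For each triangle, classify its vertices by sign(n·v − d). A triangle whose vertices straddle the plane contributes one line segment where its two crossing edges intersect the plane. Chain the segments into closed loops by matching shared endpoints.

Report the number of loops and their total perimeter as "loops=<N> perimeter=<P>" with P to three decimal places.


loops=1 perimeter=7.047

Straddling triangles (10 of 18):
  (v1,v0,v3) [--+] → (0.0531482, 0.0446, 0)–(1.01377, 0.0446, 0)  len=0.9606
  (v1,v3,v2) [-+-] → (1.01377, 0.0446, 0)–(0.0531482, 0.0446, 2.26631)  len=2.4615
  (v3,v0,v4) [+-+] → (0.0531482, 0.0446, 0)–(0.00786567, 0.0446, 0)  len=0.0453
  (v3,v4,v2) [++-] → (0.00786567, 0.0446, 2.32316)–(0.0531482, 0.0446, 2.26631)  len=0.0727
  (v4,v0,v5) [+-+] → (0.00786567, 0.0446, 0)–(-0.02575, 0.0446, 0)  len=0.0336
  (v4,v5,v2) [++-] → (-0.02575, 0.0446, 2.3085)–(0.00786567, 0.0446, 2.32316)  len=0.0367
  (v5,v0,v6) [+-+] → (-0.02575, 0.0446, 0)–(-0.122533, 0.0446, 0)  len=0.0968
  (v5,v6,v2) [++-] → (-0.122533, 0.0446, 2.12237)–(-0.02575, 0.0446, 2.3085)  len=0.2098
  (v6,v0,v7) [+--] → (-0.122533, 0.0446, 0)–(-0.9679, 0.0446, 0)  len=0.8454
  (v6,v7,v2) [+--] → (-0.9679, 0.0446, 0)–(-0.122533, 0.0446, 2.12237)  len=2.2845

Chained into 1 loop(s):
  loop 1: 10 segments, perimeter = 7.0468
Total perimeter = 7.047


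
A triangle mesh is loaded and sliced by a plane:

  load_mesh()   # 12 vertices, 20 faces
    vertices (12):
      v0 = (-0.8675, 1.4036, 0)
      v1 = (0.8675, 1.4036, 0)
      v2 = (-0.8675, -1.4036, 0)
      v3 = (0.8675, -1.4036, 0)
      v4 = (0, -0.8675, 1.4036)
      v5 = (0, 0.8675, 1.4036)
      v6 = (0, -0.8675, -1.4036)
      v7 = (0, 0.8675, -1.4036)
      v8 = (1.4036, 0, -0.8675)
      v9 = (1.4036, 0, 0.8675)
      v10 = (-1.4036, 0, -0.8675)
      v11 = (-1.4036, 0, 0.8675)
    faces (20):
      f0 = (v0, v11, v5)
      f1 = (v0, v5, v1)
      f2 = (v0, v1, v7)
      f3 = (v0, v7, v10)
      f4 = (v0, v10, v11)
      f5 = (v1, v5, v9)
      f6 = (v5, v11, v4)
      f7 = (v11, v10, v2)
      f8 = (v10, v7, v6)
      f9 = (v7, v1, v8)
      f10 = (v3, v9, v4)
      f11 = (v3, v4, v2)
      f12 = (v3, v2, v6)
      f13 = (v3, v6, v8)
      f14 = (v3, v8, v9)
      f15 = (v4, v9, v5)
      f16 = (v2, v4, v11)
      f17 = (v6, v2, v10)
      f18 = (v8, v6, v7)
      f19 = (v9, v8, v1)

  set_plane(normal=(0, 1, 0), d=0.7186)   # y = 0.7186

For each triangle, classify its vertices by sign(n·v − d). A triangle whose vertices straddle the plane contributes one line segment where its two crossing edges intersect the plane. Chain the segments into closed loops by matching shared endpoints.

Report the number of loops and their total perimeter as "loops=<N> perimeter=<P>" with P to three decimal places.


Straddling triangles (10 of 20):
  (v0,v11,v5) [+-+] → (-1.12913, 0.7186, 0.423367)–(-0.240918, 0.7186, 1.31158)  len=1.2561
  (v0,v7,v10) [++-] → (-0.240918, 0.7186, -1.31158)–(-1.12913, 0.7186, -0.423367)  len=1.2561
  (v0,v10,v11) [+--] → (-1.12913, 0.7186, -0.423367)–(-1.12913, 0.7186, 0.423367)  len=0.8467
  (v1,v5,v9) [++-] → (0.240918, 0.7186, 1.31158)–(1.12913, 0.7186, 0.423367)  len=1.2561
  (v5,v11,v4) [+--] → (-0.240918, 0.7186, 1.31158)–(0, 0.7186, 1.4036)  len=0.2579
  (v10,v7,v6) [-+-] → (-0.240918, 0.7186, -1.31158)–(0, 0.7186, -1.4036)  len=0.2579
  (v7,v1,v8) [++-] → (1.12913, 0.7186, -0.423367)–(0.240918, 0.7186, -1.31158)  len=1.2561
  (v4,v9,v5) [--+] → (0.240918, 0.7186, 1.31158)–(0, 0.7186, 1.4036)  len=0.2579
  (v8,v6,v7) [--+] → (0, 0.7186, -1.4036)–(0.240918, 0.7186, -1.31158)  len=0.2579
  (v9,v8,v1) [--+] → (1.12913, 0.7186, -0.423367)–(1.12913, 0.7186, 0.423367)  len=0.8467

Chained into 1 loop(s):
  loop 1: 10 segments, perimeter = 7.7495
Total perimeter = 7.750

loops=1 perimeter=7.750


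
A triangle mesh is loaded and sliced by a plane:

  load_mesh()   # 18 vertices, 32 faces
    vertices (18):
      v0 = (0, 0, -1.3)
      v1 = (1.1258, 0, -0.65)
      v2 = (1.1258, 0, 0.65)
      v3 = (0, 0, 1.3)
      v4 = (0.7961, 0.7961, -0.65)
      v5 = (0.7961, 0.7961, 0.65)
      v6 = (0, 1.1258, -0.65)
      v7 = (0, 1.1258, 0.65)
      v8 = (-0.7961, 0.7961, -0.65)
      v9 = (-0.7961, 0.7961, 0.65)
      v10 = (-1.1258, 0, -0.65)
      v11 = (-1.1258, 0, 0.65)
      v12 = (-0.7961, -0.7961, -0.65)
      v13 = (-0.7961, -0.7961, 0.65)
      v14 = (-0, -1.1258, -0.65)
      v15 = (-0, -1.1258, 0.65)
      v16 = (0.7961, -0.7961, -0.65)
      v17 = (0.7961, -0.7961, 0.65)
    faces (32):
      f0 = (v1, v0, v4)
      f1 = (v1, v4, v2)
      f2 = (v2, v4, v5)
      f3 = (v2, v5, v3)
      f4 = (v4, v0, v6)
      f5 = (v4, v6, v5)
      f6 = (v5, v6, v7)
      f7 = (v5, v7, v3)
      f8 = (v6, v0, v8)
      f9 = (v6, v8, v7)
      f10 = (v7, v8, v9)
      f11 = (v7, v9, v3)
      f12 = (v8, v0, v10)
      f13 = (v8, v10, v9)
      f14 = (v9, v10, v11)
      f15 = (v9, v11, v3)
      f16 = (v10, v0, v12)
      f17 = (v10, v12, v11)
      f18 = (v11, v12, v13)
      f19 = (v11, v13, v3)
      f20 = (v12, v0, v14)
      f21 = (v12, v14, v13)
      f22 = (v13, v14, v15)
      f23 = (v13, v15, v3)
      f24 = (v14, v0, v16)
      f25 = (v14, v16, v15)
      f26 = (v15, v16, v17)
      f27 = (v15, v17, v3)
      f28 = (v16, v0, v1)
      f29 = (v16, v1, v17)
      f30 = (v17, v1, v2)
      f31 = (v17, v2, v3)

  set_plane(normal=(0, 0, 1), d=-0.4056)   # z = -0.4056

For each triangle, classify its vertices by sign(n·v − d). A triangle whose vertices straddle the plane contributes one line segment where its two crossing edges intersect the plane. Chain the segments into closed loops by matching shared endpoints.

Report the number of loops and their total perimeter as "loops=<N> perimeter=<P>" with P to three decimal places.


Straddling triangles (16 of 32):
  (v1,v4,v2) [--+] → (0.858084, 0.646433, -0.4056)–(1.1258, 0, -0.4056)  len=0.6997
  (v2,v4,v5) [+-+] → (0.858084, 0.646433, -0.4056)–(0.7961, 0.7961, -0.4056)  len=0.1620
  (v4,v6,v5) [--+] → (0.149667, 1.06382, -0.4056)–(0.7961, 0.7961, -0.4056)  len=0.6997
  (v5,v6,v7) [+-+] → (0.149667, 1.06382, -0.4056)–(0, 1.1258, -0.4056)  len=0.1620
  (v6,v8,v7) [--+] → (-0.646433, 0.858084, -0.4056)–(0, 1.1258, -0.4056)  len=0.6997
  (v7,v8,v9) [+-+] → (-0.646433, 0.858084, -0.4056)–(-0.7961, 0.7961, -0.4056)  len=0.1620
  (v8,v10,v9) [--+] → (-1.06382, 0.149667, -0.4056)–(-0.7961, 0.7961, -0.4056)  len=0.6997
  (v9,v10,v11) [+-+] → (-1.06382, 0.149667, -0.4056)–(-1.1258, 0, -0.4056)  len=0.1620
  (v10,v12,v11) [--+] → (-0.858084, -0.646433, -0.4056)–(-1.1258, 0, -0.4056)  len=0.6997
  (v11,v12,v13) [+-+] → (-0.858084, -0.646433, -0.4056)–(-0.7961, -0.7961, -0.4056)  len=0.1620
  (v12,v14,v13) [--+] → (-0.149667, -1.06382, -0.4056)–(-0.7961, -0.7961, -0.4056)  len=0.6997
  (v13,v14,v15) [+-+] → (-0.149667, -1.06382, -0.4056)–(0, -1.1258, -0.4056)  len=0.1620
  (v14,v16,v15) [--+] → (0.646433, -0.858084, -0.4056)–(0, -1.1258, -0.4056)  len=0.6997
  (v15,v16,v17) [+-+] → (0.646433, -0.858084, -0.4056)–(0.7961, -0.7961, -0.4056)  len=0.1620
  (v16,v1,v17) [--+] → (1.06382, -0.149667, -0.4056)–(0.7961, -0.7961, -0.4056)  len=0.6997
  (v17,v1,v2) [+-+] → (1.06382, -0.149667, -0.4056)–(1.1258, 0, -0.4056)  len=0.1620

Chained into 1 loop(s):
  loop 1: 16 segments, perimeter = 6.8934
Total perimeter = 6.893

loops=1 perimeter=6.893


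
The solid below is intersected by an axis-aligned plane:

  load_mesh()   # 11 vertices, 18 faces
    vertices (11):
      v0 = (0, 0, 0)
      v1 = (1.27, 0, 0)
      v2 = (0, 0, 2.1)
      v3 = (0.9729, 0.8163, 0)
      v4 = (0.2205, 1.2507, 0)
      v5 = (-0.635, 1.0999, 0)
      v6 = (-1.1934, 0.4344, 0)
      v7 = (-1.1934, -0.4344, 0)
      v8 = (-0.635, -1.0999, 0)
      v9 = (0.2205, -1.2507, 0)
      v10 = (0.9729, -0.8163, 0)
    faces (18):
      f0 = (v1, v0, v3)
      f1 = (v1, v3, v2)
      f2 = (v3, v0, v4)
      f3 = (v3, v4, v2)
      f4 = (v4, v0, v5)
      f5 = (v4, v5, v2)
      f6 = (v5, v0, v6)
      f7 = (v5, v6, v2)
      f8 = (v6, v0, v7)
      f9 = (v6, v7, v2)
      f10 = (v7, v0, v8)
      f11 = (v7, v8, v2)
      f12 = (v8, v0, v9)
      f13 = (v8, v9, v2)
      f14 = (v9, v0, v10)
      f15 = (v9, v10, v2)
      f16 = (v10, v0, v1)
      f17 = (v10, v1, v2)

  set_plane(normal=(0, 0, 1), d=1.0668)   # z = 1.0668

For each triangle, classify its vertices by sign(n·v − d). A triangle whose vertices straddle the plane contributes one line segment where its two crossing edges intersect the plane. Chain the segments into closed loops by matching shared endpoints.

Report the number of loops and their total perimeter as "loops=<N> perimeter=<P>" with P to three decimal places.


loops=1 perimeter=3.847

Straddling triangles (9 of 18):
  (v1,v3,v2) [--+] → (0.478667, 0.40162, 1.0668)–(0.62484, 0, 1.0668)  len=0.4274
  (v3,v4,v2) [--+] → (0.108486, 0.615344, 1.0668)–(0.478667, 0.40162, 1.0668)  len=0.4274
  (v4,v5,v2) [--+] → (-0.31242, 0.541151, 1.0668)–(0.108486, 0.615344, 1.0668)  len=0.4274
  (v5,v6,v2) [--+] → (-0.587153, 0.213725, 1.0668)–(-0.31242, 0.541151, 1.0668)  len=0.4274
  (v6,v7,v2) [--+] → (-0.587153, -0.213725, 1.0668)–(-0.587153, 0.213725, 1.0668)  len=0.4274
  (v7,v8,v2) [--+] → (-0.31242, -0.541151, 1.0668)–(-0.587153, -0.213725, 1.0668)  len=0.4274
  (v8,v9,v2) [--+] → (0.108486, -0.615344, 1.0668)–(-0.31242, -0.541151, 1.0668)  len=0.4274
  (v9,v10,v2) [--+] → (0.478667, -0.40162, 1.0668)–(0.108486, -0.615344, 1.0668)  len=0.4274
  (v10,v1,v2) [--+] → (0.62484, 0, 1.0668)–(0.478667, -0.40162, 1.0668)  len=0.4274

Chained into 1 loop(s):
  loop 1: 9 segments, perimeter = 3.8468
Total perimeter = 3.847


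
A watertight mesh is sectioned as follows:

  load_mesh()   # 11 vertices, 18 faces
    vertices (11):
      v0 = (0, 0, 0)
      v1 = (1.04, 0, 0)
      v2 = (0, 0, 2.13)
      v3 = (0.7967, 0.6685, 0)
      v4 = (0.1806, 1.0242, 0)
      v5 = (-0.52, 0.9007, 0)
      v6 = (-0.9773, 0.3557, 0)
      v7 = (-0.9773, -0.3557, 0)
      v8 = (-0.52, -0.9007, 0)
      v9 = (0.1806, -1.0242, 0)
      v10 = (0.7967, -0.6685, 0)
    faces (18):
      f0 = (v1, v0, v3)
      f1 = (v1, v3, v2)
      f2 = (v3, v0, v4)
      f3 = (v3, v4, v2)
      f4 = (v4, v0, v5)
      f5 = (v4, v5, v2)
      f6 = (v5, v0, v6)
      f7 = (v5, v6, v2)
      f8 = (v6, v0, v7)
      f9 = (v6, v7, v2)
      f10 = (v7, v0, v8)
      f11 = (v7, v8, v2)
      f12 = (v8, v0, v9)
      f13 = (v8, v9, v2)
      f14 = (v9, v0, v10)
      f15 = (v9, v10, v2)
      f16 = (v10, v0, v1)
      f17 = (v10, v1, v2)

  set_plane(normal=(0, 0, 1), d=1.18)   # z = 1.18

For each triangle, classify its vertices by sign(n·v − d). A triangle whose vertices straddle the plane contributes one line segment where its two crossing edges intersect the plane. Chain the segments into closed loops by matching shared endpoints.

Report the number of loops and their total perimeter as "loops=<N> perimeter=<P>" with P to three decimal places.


loops=1 perimeter=2.856

Straddling triangles (9 of 18):
  (v1,v3,v2) [--+] → (0.355336, 0.298157, 1.18)–(0.46385, 0, 1.18)  len=0.3173
  (v3,v4,v2) [--+] → (0.0805493, 0.456803, 1.18)–(0.355336, 0.298157, 1.18)  len=0.3173
  (v4,v5,v2) [--+] → (-0.231925, 0.401721, 1.18)–(0.0805493, 0.456803, 1.18)  len=0.3173
  (v5,v6,v2) [--+] → (-0.435885, 0.158646, 1.18)–(-0.231925, 0.401721, 1.18)  len=0.3173
  (v6,v7,v2) [--+] → (-0.435885, -0.158646, 1.18)–(-0.435885, 0.158646, 1.18)  len=0.3173
  (v7,v8,v2) [--+] → (-0.231925, -0.401721, 1.18)–(-0.435885, -0.158646, 1.18)  len=0.3173
  (v8,v9,v2) [--+] → (0.0805493, -0.456803, 1.18)–(-0.231925, -0.401721, 1.18)  len=0.3173
  (v9,v10,v2) [--+] → (0.355336, -0.298157, 1.18)–(0.0805493, -0.456803, 1.18)  len=0.3173
  (v10,v1,v2) [--+] → (0.46385, 0, 1.18)–(0.355336, -0.298157, 1.18)  len=0.3173

Chained into 1 loop(s):
  loop 1: 9 segments, perimeter = 2.8557
Total perimeter = 2.856


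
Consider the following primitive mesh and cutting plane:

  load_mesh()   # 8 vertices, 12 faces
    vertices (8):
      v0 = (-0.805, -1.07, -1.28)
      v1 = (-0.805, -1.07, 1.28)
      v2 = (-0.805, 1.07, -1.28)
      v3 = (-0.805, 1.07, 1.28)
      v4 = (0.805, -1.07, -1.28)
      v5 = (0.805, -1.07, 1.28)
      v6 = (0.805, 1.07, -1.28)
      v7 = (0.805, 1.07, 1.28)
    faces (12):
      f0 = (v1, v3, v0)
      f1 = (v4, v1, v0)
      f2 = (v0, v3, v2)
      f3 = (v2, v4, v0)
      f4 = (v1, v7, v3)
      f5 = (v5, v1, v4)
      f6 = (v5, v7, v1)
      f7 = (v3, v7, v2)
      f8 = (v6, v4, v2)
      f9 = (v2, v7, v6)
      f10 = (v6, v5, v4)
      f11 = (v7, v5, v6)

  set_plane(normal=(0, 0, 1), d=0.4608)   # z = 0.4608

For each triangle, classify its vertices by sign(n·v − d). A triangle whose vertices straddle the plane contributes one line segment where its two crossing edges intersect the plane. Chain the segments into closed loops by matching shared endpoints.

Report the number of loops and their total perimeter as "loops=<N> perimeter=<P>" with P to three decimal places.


Straddling triangles (8 of 12):
  (v1,v3,v0) [++-] → (-0.805, 0.3852, 0.4608)–(-0.805, -1.07, 0.4608)  len=1.4552
  (v4,v1,v0) [-+-] → (-0.2898, -1.07, 0.4608)–(-0.805, -1.07, 0.4608)  len=0.5152
  (v0,v3,v2) [-+-] → (-0.805, 0.3852, 0.4608)–(-0.805, 1.07, 0.4608)  len=0.6848
  (v5,v1,v4) [++-] → (-0.2898, -1.07, 0.4608)–(0.805, -1.07, 0.4608)  len=1.0948
  (v3,v7,v2) [++-] → (0.2898, 1.07, 0.4608)–(-0.805, 1.07, 0.4608)  len=1.0948
  (v2,v7,v6) [-+-] → (0.2898, 1.07, 0.4608)–(0.805, 1.07, 0.4608)  len=0.5152
  (v6,v5,v4) [-+-] → (0.805, -0.3852, 0.4608)–(0.805, -1.07, 0.4608)  len=0.6848
  (v7,v5,v6) [++-] → (0.805, -0.3852, 0.4608)–(0.805, 1.07, 0.4608)  len=1.4552

Chained into 1 loop(s):
  loop 1: 8 segments, perimeter = 7.5000
Total perimeter = 7.500

loops=1 perimeter=7.500


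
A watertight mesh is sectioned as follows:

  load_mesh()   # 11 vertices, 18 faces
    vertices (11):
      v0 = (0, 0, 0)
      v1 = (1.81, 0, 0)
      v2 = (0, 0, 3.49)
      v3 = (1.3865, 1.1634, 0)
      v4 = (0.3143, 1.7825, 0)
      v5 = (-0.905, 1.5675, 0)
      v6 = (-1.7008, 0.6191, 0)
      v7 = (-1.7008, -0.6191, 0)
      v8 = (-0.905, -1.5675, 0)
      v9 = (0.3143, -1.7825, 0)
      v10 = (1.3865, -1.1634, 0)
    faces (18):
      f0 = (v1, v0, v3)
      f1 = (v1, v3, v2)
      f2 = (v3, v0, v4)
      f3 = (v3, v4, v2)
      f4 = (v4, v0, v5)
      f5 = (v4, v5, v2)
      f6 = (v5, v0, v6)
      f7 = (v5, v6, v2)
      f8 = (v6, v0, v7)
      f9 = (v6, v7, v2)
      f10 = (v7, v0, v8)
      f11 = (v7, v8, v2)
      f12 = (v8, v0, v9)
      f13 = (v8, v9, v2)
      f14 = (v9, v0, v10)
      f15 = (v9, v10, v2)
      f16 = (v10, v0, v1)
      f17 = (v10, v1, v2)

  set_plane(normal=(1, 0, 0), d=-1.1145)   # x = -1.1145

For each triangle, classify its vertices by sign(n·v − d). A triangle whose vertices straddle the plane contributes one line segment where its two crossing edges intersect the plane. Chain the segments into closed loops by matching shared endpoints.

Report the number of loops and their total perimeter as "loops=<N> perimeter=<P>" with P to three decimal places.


Straddling triangles (6 of 18):
  (v5,v0,v6) [++-] → (-1.1145, 0.405684, 0)–(-1.1145, 1.31783, 0)  len=0.9121
  (v5,v6,v2) [+-+] → (-1.1145, 1.31783, 0)–(-1.1145, 0.405684, 1.20307)  len=1.5098
  (v6,v0,v7) [-+-] → (-1.1145, 0.405684, 0)–(-1.1145, -0.405684, 0)  len=0.8114
  (v6,v7,v2) [--+] → (-1.1145, -0.405684, 1.20307)–(-1.1145, 0.405684, 1.20307)  len=0.8114
  (v7,v0,v8) [-++] → (-1.1145, -0.405684, 0)–(-1.1145, -1.31783, 0)  len=0.9121
  (v7,v8,v2) [-++] → (-1.1145, -1.31783, 0)–(-1.1145, -0.405684, 1.20307)  len=1.5098

Chained into 1 loop(s):
  loop 1: 6 segments, perimeter = 6.4666
Total perimeter = 6.467

loops=1 perimeter=6.467


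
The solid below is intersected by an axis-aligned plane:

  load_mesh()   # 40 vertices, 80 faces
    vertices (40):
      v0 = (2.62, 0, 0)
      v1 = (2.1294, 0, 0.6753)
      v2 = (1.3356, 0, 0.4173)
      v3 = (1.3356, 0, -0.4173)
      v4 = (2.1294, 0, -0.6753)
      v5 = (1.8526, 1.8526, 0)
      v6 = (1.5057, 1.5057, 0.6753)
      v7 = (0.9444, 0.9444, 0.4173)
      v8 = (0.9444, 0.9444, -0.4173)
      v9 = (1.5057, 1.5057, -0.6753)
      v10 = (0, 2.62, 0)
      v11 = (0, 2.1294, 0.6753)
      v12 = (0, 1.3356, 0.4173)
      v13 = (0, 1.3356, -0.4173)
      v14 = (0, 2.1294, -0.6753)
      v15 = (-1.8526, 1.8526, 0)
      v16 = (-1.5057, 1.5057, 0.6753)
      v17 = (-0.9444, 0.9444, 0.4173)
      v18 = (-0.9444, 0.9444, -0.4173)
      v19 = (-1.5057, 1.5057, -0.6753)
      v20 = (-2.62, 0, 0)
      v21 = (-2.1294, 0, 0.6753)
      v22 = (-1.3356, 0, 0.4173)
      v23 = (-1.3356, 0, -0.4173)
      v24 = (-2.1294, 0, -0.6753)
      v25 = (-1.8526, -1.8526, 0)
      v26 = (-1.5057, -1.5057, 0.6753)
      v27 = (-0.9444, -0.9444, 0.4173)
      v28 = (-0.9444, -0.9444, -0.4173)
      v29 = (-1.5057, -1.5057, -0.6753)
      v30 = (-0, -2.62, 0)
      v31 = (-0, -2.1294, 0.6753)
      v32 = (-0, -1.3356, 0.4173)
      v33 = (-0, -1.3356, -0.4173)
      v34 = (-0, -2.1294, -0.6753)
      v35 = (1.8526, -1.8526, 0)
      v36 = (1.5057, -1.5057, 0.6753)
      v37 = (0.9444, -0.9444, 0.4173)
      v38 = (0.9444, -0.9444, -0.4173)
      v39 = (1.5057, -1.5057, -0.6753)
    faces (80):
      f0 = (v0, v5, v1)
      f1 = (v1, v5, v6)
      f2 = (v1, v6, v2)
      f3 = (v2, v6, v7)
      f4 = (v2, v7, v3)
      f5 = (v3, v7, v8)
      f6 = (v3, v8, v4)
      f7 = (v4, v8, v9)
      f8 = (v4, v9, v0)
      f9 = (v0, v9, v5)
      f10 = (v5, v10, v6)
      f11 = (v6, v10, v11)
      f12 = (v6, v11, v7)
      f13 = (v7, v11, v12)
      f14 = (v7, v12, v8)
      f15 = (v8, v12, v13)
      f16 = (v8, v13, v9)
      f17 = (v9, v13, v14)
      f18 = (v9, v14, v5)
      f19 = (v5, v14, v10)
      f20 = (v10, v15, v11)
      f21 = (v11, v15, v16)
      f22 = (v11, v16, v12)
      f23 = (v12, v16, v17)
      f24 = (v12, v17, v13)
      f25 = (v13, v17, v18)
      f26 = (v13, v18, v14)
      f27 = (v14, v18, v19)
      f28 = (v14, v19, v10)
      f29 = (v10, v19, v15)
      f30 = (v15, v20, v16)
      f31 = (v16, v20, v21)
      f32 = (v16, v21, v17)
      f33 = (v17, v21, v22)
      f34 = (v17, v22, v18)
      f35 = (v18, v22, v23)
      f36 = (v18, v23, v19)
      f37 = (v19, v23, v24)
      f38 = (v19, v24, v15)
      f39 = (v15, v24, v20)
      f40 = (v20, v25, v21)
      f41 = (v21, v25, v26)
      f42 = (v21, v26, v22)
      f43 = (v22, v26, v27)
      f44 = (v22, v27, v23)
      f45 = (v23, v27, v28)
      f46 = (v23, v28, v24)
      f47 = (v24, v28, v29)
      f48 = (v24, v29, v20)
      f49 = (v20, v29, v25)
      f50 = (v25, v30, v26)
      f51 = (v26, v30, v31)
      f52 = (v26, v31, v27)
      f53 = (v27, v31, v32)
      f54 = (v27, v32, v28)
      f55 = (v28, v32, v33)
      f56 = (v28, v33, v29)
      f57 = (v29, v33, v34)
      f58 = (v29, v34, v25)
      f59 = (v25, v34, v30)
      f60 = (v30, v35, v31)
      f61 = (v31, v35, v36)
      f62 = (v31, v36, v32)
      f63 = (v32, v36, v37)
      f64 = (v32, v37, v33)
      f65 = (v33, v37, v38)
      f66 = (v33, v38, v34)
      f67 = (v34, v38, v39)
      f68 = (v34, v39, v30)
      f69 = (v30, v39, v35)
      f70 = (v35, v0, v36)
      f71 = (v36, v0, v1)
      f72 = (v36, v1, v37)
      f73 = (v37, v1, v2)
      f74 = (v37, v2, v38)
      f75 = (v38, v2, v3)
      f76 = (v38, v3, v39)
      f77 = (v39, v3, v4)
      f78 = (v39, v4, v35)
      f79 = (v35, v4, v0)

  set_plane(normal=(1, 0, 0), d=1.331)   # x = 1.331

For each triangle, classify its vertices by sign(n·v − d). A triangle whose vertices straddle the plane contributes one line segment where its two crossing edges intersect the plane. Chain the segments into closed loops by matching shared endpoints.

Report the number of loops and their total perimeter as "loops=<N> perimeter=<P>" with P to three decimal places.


Straddling triangles (24 of 80):
  (v2,v6,v7) [++-] → (1.331, 1.331, 0.595)–(1.331, 0.0111049, 0.4173)  len=1.3318
  (v2,v7,v3) [+-+] → (1.331, 0.0111049, 0.4173)–(1.331, 0.0111049, -0.407486)  len=0.8248
  (v3,v7,v8) [+--] → (1.331, 0.0111049, -0.407486)–(1.331, 0.0111049, -0.4173)  len=0.0098
  (v3,v8,v4) [+-+] → (1.331, 0.0111049, -0.4173)–(1.331, 0.636294, -0.501471)  len=0.6308
  (v4,v8,v9) [+-+] → (1.331, 0.636294, -0.501471)–(1.331, 1.331, -0.595)  len=0.7010
  (v5,v10,v6) [+-+] → (1.331, 2.06866, 0)–(1.331, 1.63499, 0.596948)  len=0.7378
  (v6,v10,v11) [+--] → (1.331, 1.63499, 0.596948)–(1.331, 1.57807, 0.6753)  len=0.0968
  (v6,v11,v7) [+--] → (1.331, 1.57807, 0.6753)–(1.331, 1.331, 0.595)  len=0.2598
  (v8,v13,v9) [--+] → (1.331, 1.48596, -0.645365)–(1.331, 1.331, -0.595)  len=0.1629
  (v9,v13,v14) [+--] → (1.331, 1.48596, -0.645365)–(1.331, 1.57807, -0.6753)  len=0.0968
  (v9,v14,v5) [+-+] → (1.331, 1.57807, -0.6753)–(1.331, 1.93053, -0.190131)  len=0.5997
  (v5,v14,v10) [+--] → (1.331, 1.93053, -0.190131)–(1.331, 2.06866, 0)  len=0.2350
  (v30,v35,v31) [-+-] → (1.331, -2.06866, 0)–(1.331, -1.93053, 0.190131)  len=0.2350
  (v31,v35,v36) [-++] → (1.331, -1.93053, 0.190131)–(1.331, -1.57807, 0.6753)  len=0.5997
  (v31,v36,v32) [-+-] → (1.331, -1.57807, 0.6753)–(1.331, -1.48596, 0.645365)  len=0.0968
  (v32,v36,v37) [-+-] → (1.331, -1.48596, 0.645365)–(1.331, -1.331, 0.595)  len=0.1629
  (v34,v38,v39) [--+] → (1.331, -1.331, -0.595)–(1.331, -1.57807, -0.6753)  len=0.2598
  (v34,v39,v30) [-+-] → (1.331, -1.57807, -0.6753)–(1.331, -1.63499, -0.596948)  len=0.0968
  (v30,v39,v35) [-++] → (1.331, -1.63499, -0.596948)–(1.331, -2.06866, 0)  len=0.7378
  (v36,v1,v37) [++-] → (1.331, -0.636294, 0.501471)–(1.331, -1.331, 0.595)  len=0.7010
  (v37,v1,v2) [-++] → (1.331, -0.636294, 0.501471)–(1.331, -0.0111049, 0.4173)  len=0.6308
  (v37,v2,v38) [-+-] → (1.331, -0.0111049, 0.4173)–(1.331, -0.0111049, 0.407486)  len=0.0098
  (v38,v2,v3) [-++] → (1.331, -0.0111049, 0.407486)–(1.331, -0.0111049, -0.4173)  len=0.8248
  (v38,v3,v39) [-++] → (1.331, -0.0111049, -0.4173)–(1.331, -1.331, -0.595)  len=1.3318

Chained into 2 loop(s):
  loop 1: 12 segments, perimeter = 5.6872
  loop 2: 12 segments, perimeter = 5.6872
Total perimeter = 11.374

loops=2 perimeter=11.374


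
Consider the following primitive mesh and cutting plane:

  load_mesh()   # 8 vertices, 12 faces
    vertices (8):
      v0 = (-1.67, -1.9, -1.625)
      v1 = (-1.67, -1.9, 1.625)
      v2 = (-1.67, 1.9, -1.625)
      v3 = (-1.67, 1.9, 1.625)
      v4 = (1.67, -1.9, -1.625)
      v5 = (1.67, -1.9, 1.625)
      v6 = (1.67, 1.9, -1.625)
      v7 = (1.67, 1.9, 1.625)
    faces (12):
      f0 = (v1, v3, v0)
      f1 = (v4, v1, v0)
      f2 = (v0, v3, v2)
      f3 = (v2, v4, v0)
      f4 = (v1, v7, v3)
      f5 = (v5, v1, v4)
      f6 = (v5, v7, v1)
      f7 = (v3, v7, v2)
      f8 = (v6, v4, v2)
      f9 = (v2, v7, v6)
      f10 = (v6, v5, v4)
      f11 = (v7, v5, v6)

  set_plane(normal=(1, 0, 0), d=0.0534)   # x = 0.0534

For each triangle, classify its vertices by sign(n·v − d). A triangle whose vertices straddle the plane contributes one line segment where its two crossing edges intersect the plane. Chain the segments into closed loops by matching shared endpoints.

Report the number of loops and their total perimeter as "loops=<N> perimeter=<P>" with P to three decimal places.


Straddling triangles (8 of 12):
  (v4,v1,v0) [+--] → (0.0534, -1.9, -0.0519611)–(0.0534, -1.9, -1.625)  len=1.5730
  (v2,v4,v0) [-+-] → (0.0534, -0.0607545, -1.625)–(0.0534, -1.9, -1.625)  len=1.8392
  (v1,v7,v3) [-+-] → (0.0534, 0.0607545, 1.625)–(0.0534, 1.9, 1.625)  len=1.8392
  (v5,v1,v4) [+-+] → (0.0534, -1.9, 1.625)–(0.0534, -1.9, -0.0519611)  len=1.6770
  (v5,v7,v1) [++-] → (0.0534, 0.0607545, 1.625)–(0.0534, -1.9, 1.625)  len=1.9608
  (v3,v7,v2) [-+-] → (0.0534, 1.9, 1.625)–(0.0534, 1.9, 0.0519611)  len=1.5730
  (v6,v4,v2) [++-] → (0.0534, -0.0607545, -1.625)–(0.0534, 1.9, -1.625)  len=1.9608
  (v2,v7,v6) [-++] → (0.0534, 1.9, 0.0519611)–(0.0534, 1.9, -1.625)  len=1.6770

Chained into 1 loop(s):
  loop 1: 8 segments, perimeter = 14.1000
Total perimeter = 14.100

loops=1 perimeter=14.100


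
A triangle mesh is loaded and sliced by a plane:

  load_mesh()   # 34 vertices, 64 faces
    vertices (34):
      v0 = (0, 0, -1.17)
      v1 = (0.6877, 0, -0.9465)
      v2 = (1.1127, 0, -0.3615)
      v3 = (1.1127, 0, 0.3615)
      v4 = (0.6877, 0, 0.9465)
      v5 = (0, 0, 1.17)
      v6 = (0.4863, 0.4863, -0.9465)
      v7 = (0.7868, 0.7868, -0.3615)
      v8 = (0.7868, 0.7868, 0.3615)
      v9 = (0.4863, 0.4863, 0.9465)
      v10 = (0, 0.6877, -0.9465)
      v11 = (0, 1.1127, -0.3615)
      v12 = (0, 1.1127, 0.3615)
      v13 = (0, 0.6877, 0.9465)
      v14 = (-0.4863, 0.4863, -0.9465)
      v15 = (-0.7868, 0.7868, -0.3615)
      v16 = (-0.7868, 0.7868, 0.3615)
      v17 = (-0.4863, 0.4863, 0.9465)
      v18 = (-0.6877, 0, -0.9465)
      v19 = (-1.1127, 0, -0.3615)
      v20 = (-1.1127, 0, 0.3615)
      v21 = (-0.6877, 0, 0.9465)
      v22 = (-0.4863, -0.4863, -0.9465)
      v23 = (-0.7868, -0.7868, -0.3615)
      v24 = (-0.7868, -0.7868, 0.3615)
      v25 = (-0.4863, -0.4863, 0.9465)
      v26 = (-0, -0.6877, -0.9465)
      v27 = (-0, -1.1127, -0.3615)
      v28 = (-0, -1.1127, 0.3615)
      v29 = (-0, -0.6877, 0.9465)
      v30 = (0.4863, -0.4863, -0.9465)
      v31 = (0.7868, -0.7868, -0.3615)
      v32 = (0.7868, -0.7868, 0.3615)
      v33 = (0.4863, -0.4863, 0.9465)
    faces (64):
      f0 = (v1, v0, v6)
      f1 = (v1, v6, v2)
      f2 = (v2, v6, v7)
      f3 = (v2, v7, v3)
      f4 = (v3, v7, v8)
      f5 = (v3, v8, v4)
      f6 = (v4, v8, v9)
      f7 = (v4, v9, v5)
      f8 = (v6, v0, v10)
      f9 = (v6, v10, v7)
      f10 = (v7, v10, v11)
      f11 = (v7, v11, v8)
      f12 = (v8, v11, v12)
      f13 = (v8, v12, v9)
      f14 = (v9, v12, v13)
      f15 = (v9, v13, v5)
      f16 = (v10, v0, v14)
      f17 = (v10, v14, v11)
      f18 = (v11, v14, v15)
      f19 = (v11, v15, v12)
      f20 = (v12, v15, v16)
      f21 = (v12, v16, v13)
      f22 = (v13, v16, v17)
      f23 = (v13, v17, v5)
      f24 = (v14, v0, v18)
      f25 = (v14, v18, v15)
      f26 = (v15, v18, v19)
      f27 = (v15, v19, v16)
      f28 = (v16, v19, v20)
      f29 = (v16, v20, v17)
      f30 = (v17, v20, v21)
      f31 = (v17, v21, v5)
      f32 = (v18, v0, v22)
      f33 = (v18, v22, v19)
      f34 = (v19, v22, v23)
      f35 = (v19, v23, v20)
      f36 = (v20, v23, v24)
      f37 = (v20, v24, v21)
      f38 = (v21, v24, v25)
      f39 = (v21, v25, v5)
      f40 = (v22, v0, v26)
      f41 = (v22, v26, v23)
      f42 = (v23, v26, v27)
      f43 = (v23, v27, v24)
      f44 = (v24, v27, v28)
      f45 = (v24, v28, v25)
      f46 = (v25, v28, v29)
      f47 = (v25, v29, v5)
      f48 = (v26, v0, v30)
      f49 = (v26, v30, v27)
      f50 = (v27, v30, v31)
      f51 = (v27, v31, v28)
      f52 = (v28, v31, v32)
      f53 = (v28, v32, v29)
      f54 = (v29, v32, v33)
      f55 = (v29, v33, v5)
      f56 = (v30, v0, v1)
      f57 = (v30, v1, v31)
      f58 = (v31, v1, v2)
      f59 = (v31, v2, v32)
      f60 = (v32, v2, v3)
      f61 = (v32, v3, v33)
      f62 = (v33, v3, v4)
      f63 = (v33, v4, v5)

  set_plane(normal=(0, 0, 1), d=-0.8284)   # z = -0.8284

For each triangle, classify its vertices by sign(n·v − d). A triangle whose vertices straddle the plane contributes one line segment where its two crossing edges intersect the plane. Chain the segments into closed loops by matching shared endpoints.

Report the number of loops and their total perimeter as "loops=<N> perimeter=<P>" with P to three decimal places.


Straddling triangles (16 of 64):
  (v1,v6,v2) [--+] → (0.612758, 0.388126, -0.8284)–(0.773499, 0, -0.8284)  len=0.4201
  (v2,v6,v7) [+-+] → (0.612758, 0.388126, -0.8284)–(0.546965, 0.546965, -0.8284)  len=0.1719
  (v6,v10,v7) [--+] → (0.158839, 0.707706, -0.8284)–(0.546965, 0.546965, -0.8284)  len=0.4201
  (v7,v10,v11) [+-+] → (0.158839, 0.707706, -0.8284)–(0, 0.773499, -0.8284)  len=0.1719
  (v10,v14,v11) [--+] → (-0.388126, 0.612758, -0.8284)–(0, 0.773499, -0.8284)  len=0.4201
  (v11,v14,v15) [+-+] → (-0.388126, 0.612758, -0.8284)–(-0.546965, 0.546965, -0.8284)  len=0.1719
  (v14,v18,v15) [--+] → (-0.707706, 0.158839, -0.8284)–(-0.546965, 0.546965, -0.8284)  len=0.4201
  (v15,v18,v19) [+-+] → (-0.707706, 0.158839, -0.8284)–(-0.773499, 0, -0.8284)  len=0.1719
  (v18,v22,v19) [--+] → (-0.612758, -0.388126, -0.8284)–(-0.773499, 0, -0.8284)  len=0.4201
  (v19,v22,v23) [+-+] → (-0.612758, -0.388126, -0.8284)–(-0.546965, -0.546965, -0.8284)  len=0.1719
  (v22,v26,v23) [--+] → (-0.158839, -0.707706, -0.8284)–(-0.546965, -0.546965, -0.8284)  len=0.4201
  (v23,v26,v27) [+-+] → (-0.158839, -0.707706, -0.8284)–(0, -0.773499, -0.8284)  len=0.1719
  (v26,v30,v27) [--+] → (0.388126, -0.612758, -0.8284)–(0, -0.773499, -0.8284)  len=0.4201
  (v27,v30,v31) [+-+] → (0.388126, -0.612758, -0.8284)–(0.546965, -0.546965, -0.8284)  len=0.1719
  (v30,v1,v31) [--+] → (0.707706, -0.158839, -0.8284)–(0.546965, -0.546965, -0.8284)  len=0.4201
  (v31,v1,v2) [+-+] → (0.707706, -0.158839, -0.8284)–(0.773499, 0, -0.8284)  len=0.1719

Chained into 1 loop(s):
  loop 1: 16 segments, perimeter = 4.7362
Total perimeter = 4.736

loops=1 perimeter=4.736


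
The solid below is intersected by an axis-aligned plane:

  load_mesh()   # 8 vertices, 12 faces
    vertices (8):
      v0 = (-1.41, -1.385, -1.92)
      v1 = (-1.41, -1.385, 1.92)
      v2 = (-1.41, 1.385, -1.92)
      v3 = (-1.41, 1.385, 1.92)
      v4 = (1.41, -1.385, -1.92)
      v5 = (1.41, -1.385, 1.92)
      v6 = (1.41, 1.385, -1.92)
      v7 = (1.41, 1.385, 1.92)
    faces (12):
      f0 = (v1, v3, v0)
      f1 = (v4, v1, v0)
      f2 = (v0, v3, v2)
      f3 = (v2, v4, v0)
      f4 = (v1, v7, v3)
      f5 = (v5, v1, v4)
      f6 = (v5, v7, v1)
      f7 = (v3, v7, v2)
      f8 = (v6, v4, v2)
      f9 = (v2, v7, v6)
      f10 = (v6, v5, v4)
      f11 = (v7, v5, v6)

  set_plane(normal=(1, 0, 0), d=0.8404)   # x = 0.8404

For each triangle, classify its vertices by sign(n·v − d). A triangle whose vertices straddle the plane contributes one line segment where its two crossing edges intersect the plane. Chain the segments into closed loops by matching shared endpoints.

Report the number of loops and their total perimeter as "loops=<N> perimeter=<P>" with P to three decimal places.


loops=1 perimeter=13.220

Straddling triangles (8 of 12):
  (v4,v1,v0) [+--] → (0.8404, -1.385, -1.14437)–(0.8404, -1.385, -1.92)  len=0.7756
  (v2,v4,v0) [-+-] → (0.8404, -0.825499, -1.92)–(0.8404, -1.385, -1.92)  len=0.5595
  (v1,v7,v3) [-+-] → (0.8404, 0.825499, 1.92)–(0.8404, 1.385, 1.92)  len=0.5595
  (v5,v1,v4) [+-+] → (0.8404, -1.385, 1.92)–(0.8404, -1.385, -1.14437)  len=3.0644
  (v5,v7,v1) [++-] → (0.8404, 0.825499, 1.92)–(0.8404, -1.385, 1.92)  len=2.2105
  (v3,v7,v2) [-+-] → (0.8404, 1.385, 1.92)–(0.8404, 1.385, 1.14437)  len=0.7756
  (v6,v4,v2) [++-] → (0.8404, -0.825499, -1.92)–(0.8404, 1.385, -1.92)  len=2.2105
  (v2,v7,v6) [-++] → (0.8404, 1.385, 1.14437)–(0.8404, 1.385, -1.92)  len=3.0644

Chained into 1 loop(s):
  loop 1: 8 segments, perimeter = 13.2200
Total perimeter = 13.220


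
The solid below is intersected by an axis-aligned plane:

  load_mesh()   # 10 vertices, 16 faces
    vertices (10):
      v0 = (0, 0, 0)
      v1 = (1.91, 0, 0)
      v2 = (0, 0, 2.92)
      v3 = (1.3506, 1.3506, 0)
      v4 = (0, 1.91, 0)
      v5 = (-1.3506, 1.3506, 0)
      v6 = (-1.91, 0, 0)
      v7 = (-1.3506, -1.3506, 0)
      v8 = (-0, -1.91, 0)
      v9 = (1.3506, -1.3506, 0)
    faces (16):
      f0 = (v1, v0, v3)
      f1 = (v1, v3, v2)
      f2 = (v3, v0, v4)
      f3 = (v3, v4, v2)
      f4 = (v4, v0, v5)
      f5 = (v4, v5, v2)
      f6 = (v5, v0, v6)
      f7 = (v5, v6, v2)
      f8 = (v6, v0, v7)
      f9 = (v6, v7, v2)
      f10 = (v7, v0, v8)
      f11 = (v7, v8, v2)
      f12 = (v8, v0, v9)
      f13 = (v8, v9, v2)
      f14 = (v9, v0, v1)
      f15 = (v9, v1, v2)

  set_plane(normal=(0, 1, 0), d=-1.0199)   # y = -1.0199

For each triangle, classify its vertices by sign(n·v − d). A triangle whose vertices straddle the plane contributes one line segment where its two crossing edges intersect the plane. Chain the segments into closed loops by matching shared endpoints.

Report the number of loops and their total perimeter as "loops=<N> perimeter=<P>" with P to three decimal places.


loops=1 perimeter=7.098

Straddling triangles (8 of 16):
  (v6,v0,v7) [++-] → (-1.0199, -1.0199, 0)–(-1.48757, -1.0199, 0)  len=0.4677
  (v6,v7,v2) [+-+] → (-1.48757, -1.0199, 0)–(-1.0199, -1.0199, 0.714974)  len=0.8543
  (v7,v0,v8) [-+-] → (-1.0199, -1.0199, 0)–(0, -1.0199, 0)  len=1.0199
  (v7,v8,v2) [--+] → (0, -1.0199, 1.36078)–(-1.0199, -1.0199, 0.714974)  len=1.2072
  (v8,v0,v9) [-+-] → (0, -1.0199, 0)–(1.0199, -1.0199, 0)  len=1.0199
  (v8,v9,v2) [--+] → (1.0199, -1.0199, 0.714974)–(0, -1.0199, 1.36078)  len=1.2072
  (v9,v0,v1) [-++] → (1.0199, -1.0199, 0)–(1.48757, -1.0199, 0)  len=0.4677
  (v9,v1,v2) [-++] → (1.48757, -1.0199, 0)–(1.0199, -1.0199, 0.714974)  len=0.8543

Chained into 1 loop(s):
  loop 1: 8 segments, perimeter = 7.0982
Total perimeter = 7.098


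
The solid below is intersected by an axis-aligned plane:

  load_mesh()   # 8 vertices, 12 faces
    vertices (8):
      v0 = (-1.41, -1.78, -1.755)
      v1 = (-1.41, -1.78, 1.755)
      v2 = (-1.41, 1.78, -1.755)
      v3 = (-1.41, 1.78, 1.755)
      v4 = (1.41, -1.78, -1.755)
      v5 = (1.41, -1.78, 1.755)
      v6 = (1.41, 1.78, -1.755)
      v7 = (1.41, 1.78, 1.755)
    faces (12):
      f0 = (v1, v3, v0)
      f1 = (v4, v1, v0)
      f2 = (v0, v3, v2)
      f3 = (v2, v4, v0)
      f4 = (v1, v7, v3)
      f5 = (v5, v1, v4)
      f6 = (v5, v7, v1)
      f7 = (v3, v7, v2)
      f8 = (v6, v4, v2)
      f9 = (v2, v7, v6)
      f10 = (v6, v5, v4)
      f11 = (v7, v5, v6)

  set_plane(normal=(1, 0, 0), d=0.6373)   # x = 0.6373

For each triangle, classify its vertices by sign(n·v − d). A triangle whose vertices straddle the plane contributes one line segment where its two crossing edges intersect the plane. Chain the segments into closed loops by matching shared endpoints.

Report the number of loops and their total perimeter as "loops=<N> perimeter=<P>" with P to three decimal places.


loops=1 perimeter=14.140

Straddling triangles (8 of 12):
  (v4,v1,v0) [+--] → (0.6373, -1.78, -0.793235)–(0.6373, -1.78, -1.755)  len=0.9618
  (v2,v4,v0) [-+-] → (0.6373, -0.804535, -1.755)–(0.6373, -1.78, -1.755)  len=0.9755
  (v1,v7,v3) [-+-] → (0.6373, 0.804535, 1.755)–(0.6373, 1.78, 1.755)  len=0.9755
  (v5,v1,v4) [+-+] → (0.6373, -1.78, 1.755)–(0.6373, -1.78, -0.793235)  len=2.5482
  (v5,v7,v1) [++-] → (0.6373, 0.804535, 1.755)–(0.6373, -1.78, 1.755)  len=2.5845
  (v3,v7,v2) [-+-] → (0.6373, 1.78, 1.755)–(0.6373, 1.78, 0.793235)  len=0.9618
  (v6,v4,v2) [++-] → (0.6373, -0.804535, -1.755)–(0.6373, 1.78, -1.755)  len=2.5845
  (v2,v7,v6) [-++] → (0.6373, 1.78, 0.793235)–(0.6373, 1.78, -1.755)  len=2.5482

Chained into 1 loop(s):
  loop 1: 8 segments, perimeter = 14.1400
Total perimeter = 14.140


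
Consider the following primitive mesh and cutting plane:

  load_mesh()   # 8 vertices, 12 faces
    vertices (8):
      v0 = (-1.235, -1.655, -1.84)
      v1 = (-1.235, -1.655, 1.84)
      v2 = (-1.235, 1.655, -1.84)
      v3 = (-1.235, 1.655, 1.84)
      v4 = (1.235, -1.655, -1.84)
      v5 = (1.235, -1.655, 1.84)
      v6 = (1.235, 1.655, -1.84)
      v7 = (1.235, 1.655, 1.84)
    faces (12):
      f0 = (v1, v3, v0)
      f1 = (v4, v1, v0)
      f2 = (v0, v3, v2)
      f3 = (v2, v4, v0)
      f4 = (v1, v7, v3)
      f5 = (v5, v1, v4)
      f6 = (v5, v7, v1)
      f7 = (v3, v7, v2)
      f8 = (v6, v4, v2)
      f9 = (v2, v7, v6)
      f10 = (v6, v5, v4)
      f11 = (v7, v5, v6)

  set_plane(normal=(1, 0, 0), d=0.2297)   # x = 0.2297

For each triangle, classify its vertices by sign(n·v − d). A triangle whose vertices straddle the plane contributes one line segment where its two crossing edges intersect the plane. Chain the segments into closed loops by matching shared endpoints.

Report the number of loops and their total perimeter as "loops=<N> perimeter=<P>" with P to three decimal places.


loops=1 perimeter=13.980

Straddling triangles (8 of 12):
  (v4,v1,v0) [+--] → (0.2297, -1.655, -0.342225)–(0.2297, -1.655, -1.84)  len=1.4978
  (v2,v4,v0) [-+-] → (0.2297, -0.307817, -1.84)–(0.2297, -1.655, -1.84)  len=1.3472
  (v1,v7,v3) [-+-] → (0.2297, 0.307817, 1.84)–(0.2297, 1.655, 1.84)  len=1.3472
  (v5,v1,v4) [+-+] → (0.2297, -1.655, 1.84)–(0.2297, -1.655, -0.342225)  len=2.1822
  (v5,v7,v1) [++-] → (0.2297, 0.307817, 1.84)–(0.2297, -1.655, 1.84)  len=1.9628
  (v3,v7,v2) [-+-] → (0.2297, 1.655, 1.84)–(0.2297, 1.655, 0.342225)  len=1.4978
  (v6,v4,v2) [++-] → (0.2297, -0.307817, -1.84)–(0.2297, 1.655, -1.84)  len=1.9628
  (v2,v7,v6) [-++] → (0.2297, 1.655, 0.342225)–(0.2297, 1.655, -1.84)  len=2.1822

Chained into 1 loop(s):
  loop 1: 8 segments, perimeter = 13.9800
Total perimeter = 13.980
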